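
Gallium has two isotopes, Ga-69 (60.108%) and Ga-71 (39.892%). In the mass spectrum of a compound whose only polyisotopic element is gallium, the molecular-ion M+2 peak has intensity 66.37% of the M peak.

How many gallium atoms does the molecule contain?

1

The M+2/M ratio from n Ga atoms is n · q/p = n · 0.39892/0.60108.
n = 0.6637 × 0.60108/0.39892 = 1.00 ≈ 1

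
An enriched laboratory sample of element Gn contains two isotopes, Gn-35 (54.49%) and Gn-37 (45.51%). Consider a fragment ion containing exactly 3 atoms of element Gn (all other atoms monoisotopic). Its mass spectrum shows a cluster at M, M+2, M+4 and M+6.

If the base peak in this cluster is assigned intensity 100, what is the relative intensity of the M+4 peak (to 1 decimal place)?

Binomial terms of (0.5449 + 0.4551)^3: M 0.1618, M+2 0.4054, M+4 0.3386, M+6 0.0943 → M+2 is the base peak.
P(M+2) = C(3,1) × 0.5449^2 × 0.4551^1 = 3 × 0.29691601 × 0.4551 = 0.405379 (base)
P(M+4) = C(3,2) × 0.5449^1 × 0.4551^2 = 3 × 0.5449 × 0.20711601 = 0.338573
Relative intensity = 0.338573 / 0.405379 × 100 = 83.5

83.5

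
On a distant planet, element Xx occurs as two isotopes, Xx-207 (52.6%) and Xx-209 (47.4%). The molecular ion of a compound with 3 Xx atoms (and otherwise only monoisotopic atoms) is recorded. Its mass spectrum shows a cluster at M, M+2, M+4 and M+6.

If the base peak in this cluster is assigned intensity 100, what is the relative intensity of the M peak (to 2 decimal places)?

36.99

Binomial terms of (0.526 + 0.474)^3: M 0.1455, M+2 0.3934, M+4 0.3545, M+6 0.1065 → M+2 is the base peak.
P(M+2) = C(3,1) × 0.526^2 × 0.474^1 = 3 × 0.276676 × 0.4740 = 0.393433 (base)
P(M) = C(3,0) × 0.526^3 × 0.474^0 = 1 × 0.14553158 × 1.0000 = 0.145532
Relative intensity = 0.145532 / 0.393433 × 100 = 36.99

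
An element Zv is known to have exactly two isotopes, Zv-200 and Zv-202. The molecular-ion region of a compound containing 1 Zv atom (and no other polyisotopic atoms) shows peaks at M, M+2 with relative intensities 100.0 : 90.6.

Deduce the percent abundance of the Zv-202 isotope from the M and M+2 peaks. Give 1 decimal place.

If p is the fraction of Zv that is Zv-200, then I(M+2)/I(M) = [C(1,1)·p^0·(1−p)] / p^1 = 1·(1−p)/p = 90.6/100.0 = 0.9060
(1−p)/p = 0.9060/1 = 0.9060  ⇒  p = 1/(1 + 0.9060) = 0.5247
Zv-200: 52.5%, Zv-202: 47.5%.

47.5%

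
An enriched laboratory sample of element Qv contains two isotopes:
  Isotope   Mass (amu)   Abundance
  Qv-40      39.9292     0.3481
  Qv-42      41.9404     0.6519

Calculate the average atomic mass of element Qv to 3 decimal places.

Average mass = Σ (abundance × isotope mass) = 0.3481 × 39.9292 + 0.6519 × 41.9404
= 13.89935 + 27.34095 = 41.24030 amu

41.240 amu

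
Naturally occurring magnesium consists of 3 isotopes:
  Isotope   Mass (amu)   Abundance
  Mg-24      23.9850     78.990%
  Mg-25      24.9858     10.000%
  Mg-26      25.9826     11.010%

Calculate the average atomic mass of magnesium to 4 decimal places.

Average mass = Σ (abundance × isotope mass) = 0.78990 × 23.9850 + 0.10000 × 24.9858 + 0.11010 × 25.9826
= 18.94575 + 2.49858 + 2.86068 = 24.30501 amu

24.3050 amu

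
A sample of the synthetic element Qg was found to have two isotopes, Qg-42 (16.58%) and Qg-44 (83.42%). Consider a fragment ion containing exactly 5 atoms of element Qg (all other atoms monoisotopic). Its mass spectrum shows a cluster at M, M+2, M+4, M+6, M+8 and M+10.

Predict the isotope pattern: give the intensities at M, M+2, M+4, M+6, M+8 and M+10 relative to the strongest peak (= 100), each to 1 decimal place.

The 5 Qg atoms are independent, so intensities follow the terms of (0.1658 + 0.8342)^5.
P(M) = 0.1658^5 = 0.000125
P(M+2) = 5 × 0.1658^4 × 0.8342^1 = 0.003152
P(M+4) = 10 × 0.1658^3 × 0.8342^2 = 0.031717
P(M+6) = 10 × 0.1658^2 × 0.8342^3 = 0.159580
P(M+8) = 5 × 0.1658^1 × 0.8342^4 = 0.401454
P(M+10) = 0.8342^5 = 0.403972
The M+10 peak is largest (0.403972); scaling to 100 gives 0.0 : 0.8 : 7.9 : 39.5 : 99.4 : 100.0.

0.0 : 0.8 : 7.9 : 39.5 : 99.4 : 100.0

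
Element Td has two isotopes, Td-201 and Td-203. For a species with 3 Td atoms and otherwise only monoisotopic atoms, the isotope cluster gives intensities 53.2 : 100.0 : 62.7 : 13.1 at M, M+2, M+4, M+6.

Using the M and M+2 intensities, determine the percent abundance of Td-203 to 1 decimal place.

38.5%

If p is the fraction of Td that is Td-201, then I(M+2)/I(M) = [C(3,1)·p^2·(1−p)] / p^3 = 3·(1−p)/p = 100.0/53.2 = 1.8797
(1−p)/p = 1.8797/3 = 0.6266  ⇒  p = 1/(1 + 0.6266) = 0.6148
Td-201: 61.5%, Td-203: 38.5%.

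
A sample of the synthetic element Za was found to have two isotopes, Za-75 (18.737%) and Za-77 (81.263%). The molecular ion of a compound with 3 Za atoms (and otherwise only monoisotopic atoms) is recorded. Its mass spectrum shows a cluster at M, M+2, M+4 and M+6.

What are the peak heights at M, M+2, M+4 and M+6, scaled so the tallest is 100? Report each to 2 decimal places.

1.23 : 15.95 : 69.17 : 100.00

Each Za atom is independently Za-75 (p = 0.18737) or Za-77 (q = 0.81263); the cluster is the binomial expansion (p + q)^3.
P(M) = 0.18737^3 = 0.006578
P(M+2) = 3 × 0.18737^2 × 0.81263^1 = 0.085588
P(M+4) = 3 × 0.18737^1 × 0.81263^2 = 0.371199
P(M+6) = 0.81263^3 = 0.536634
The M+6 peak is largest (0.536634); scaling to 100 gives 1.23 : 15.95 : 69.17 : 100.00.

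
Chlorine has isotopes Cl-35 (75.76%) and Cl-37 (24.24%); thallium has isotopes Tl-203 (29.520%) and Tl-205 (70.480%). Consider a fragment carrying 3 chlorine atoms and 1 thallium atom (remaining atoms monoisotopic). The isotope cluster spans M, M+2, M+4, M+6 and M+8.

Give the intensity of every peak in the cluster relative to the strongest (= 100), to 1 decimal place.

Chlorine pattern (n=3): 0.4348304 : 0.41738208 : 0.13354464 : 0.01424288
Thallium pattern (n=1): 0.2952 : 0.7048
Convolve the two distributions (both contribute in 2-u steps):
  M: 0.4348304×0.2952 = 0.128362
  M+2: 0.4348304×0.7048 + 0.41738208×0.2952 = 0.429680
  M+4: 0.41738208×0.7048 + 0.13354464×0.2952 = 0.333593
  M+6: 0.13354464×0.7048 + 0.01424288×0.2952 = 0.098327
  M+8: 0.01424288×0.7048 = 0.010038
Scale to base peak (0.429680) = 100: 29.9 : 100.0 : 77.6 : 22.9 : 2.3

29.9 : 100.0 : 77.6 : 22.9 : 2.3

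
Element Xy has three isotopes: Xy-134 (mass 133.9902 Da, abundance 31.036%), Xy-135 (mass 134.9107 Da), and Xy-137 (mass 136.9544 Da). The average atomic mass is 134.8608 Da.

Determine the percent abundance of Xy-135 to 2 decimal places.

Let x and y be the fractions of Xy-135 and Xy-137. Then x + y = 1 − 0.31036 = 0.68964 and 134.9107x + 136.9544y = 134.8608 − 0.31036×133.9902 = 93.275601528.
Substituting: 134.9107x + 136.9544(0.68964 − x) = 93.275601528
(134.9107 − 136.9544)x = -1.173630888  ⇒  x = 0.57427, y = 0.11537
Xy-135: 57.43%, Xy-137: 11.54%.

57.43%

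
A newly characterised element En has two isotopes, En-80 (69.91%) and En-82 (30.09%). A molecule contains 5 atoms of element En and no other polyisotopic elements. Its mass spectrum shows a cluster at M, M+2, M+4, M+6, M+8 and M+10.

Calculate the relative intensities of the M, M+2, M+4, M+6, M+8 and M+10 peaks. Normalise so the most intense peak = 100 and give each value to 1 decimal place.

The 5 En atoms are independent, so intensities follow the terms of (0.6991 + 0.3009)^5.
P(M) = 0.6991^5 = 0.166992
P(M+2) = 5 × 0.6991^4 × 0.3009^1 = 0.359376
P(M+4) = 10 × 0.6991^3 × 0.3009^2 = 0.309359
P(M+6) = 10 × 0.6991^2 × 0.3009^3 = 0.133151
P(M+8) = 5 × 0.6991^1 × 0.3009^4 = 0.028655
P(M+10) = 0.3009^5 = 0.002467
The M+2 peak is largest (0.359376); scaling to 100 gives 46.5 : 100.0 : 86.1 : 37.1 : 8.0 : 0.7.

46.5 : 100.0 : 86.1 : 37.1 : 8.0 : 0.7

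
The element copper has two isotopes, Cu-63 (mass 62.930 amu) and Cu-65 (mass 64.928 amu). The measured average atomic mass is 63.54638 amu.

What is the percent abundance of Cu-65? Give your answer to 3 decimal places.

Writing the weighted mean with unknown fraction x of Cu-63:
62.930·x + 64.928·(1 − x) = 63.54638
(62.930 − 64.928)·x = 63.54638 − 64.928
x = -1.38162 / -1.998 = 0.69150 → 69.150% Cu-63, 30.850% Cu-65.

30.850%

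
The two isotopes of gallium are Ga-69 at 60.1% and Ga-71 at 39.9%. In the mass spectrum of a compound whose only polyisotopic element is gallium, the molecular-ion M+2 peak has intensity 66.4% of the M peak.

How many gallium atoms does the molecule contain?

1

The M+2/M ratio from n Ga atoms is n · q/p = n · 0.399/0.601.
n = 0.664 × 0.601/0.399 = 1.00 ≈ 1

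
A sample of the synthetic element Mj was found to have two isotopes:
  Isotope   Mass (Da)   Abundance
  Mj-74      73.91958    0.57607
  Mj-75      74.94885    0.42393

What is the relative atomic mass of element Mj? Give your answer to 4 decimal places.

74.3559 Da

Weight each isotope mass by its fractional abundance: 0.57607 × 73.91958 + 0.42393 × 74.94885
= 42.582852 + 31.773066 = 74.355918 Da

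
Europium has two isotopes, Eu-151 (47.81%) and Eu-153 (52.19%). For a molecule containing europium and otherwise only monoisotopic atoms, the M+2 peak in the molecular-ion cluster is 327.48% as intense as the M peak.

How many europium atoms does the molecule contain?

3

The M+2/M ratio from n Eu atoms is n · q/p = n · 0.5219/0.4781.
n = 3.2748 × 0.4781/0.5219 = 3.00 ≈ 3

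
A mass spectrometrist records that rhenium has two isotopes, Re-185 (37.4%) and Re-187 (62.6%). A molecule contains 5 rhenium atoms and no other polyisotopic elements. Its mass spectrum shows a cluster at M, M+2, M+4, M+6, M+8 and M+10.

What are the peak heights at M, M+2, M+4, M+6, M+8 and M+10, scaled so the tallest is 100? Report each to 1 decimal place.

Expanding (0.374 + 0.626)^5:
P(M) = 0.374^5 = 0.007317
P(M+2) = 5 × 0.374^4 × 0.626^1 = 0.061239
P(M+4) = 10 × 0.374^3 × 0.626^2 = 0.205005
P(M+6) = 10 × 0.374^2 × 0.626^3 = 0.343136
P(M+8) = 5 × 0.374^1 × 0.626^4 = 0.287170
P(M+10) = 0.626^5 = 0.096133
The M+6 peak is largest (0.343136); scaling to 100 gives 2.1 : 17.8 : 59.7 : 100.0 : 83.7 : 28.0.

2.1 : 17.8 : 59.7 : 100.0 : 83.7 : 28.0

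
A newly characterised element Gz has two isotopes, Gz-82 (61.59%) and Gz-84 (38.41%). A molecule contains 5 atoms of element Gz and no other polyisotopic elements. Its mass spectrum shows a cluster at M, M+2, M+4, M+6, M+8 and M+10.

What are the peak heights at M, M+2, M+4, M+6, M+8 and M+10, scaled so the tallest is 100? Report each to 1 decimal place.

The 5 Gz atoms are independent, so intensities follow the terms of (0.6159 + 0.3841)^5.
P(M) = 0.6159^5 = 0.088624
P(M+2) = 5 × 0.6159^4 × 0.3841^1 = 0.276347
P(M+4) = 10 × 0.6159^3 × 0.3841^2 = 0.344682
P(M+6) = 10 × 0.6159^2 × 0.3841^3 = 0.214958
P(M+8) = 5 × 0.6159^1 × 0.3841^4 = 0.067028
P(M+10) = 0.3841^5 = 0.008360
The M+4 peak is largest (0.344682); scaling to 100 gives 25.7 : 80.2 : 100.0 : 62.4 : 19.4 : 2.4.

25.7 : 80.2 : 100.0 : 62.4 : 19.4 : 2.4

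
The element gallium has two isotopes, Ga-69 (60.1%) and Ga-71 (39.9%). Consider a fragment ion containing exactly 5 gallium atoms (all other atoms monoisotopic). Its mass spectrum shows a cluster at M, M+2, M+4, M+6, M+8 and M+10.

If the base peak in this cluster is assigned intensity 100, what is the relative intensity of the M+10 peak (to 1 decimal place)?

Term probabilities: M 0.0784, M+2 0.2603, M+4 0.3456, M+6 0.2294, M+8 0.0762, M+10 0.0101. Base peak = M+4.
P(M+4) = C(5,2) × 0.601^3 × 0.399^2 = 10 × 0.2170818 × 0.159201 = 0.345596 (base)
P(M+10) = C(5,5) × 0.601^0 × 0.399^5 = 1 × 1.0000 × 0.01011264 = 0.010113
Relative intensity = 0.010113 / 0.345596 × 100 = 2.9

2.9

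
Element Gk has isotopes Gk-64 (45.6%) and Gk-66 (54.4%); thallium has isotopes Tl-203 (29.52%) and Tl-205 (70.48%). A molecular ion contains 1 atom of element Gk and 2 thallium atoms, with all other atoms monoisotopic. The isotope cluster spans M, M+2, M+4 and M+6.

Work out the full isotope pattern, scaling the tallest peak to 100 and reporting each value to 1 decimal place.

8.8 : 52.4 : 100.0 : 59.7

Element Gk pattern (n=1): 0.4560 : 0.5440
Thallium pattern (n=2): 0.08714304 : 0.41611392 : 0.49674304
Convolve the two distributions (both contribute in 2-u steps):
  M: 0.4560×0.08714304 = 0.039737
  M+2: 0.4560×0.41611392 + 0.5440×0.08714304 = 0.237154
  M+4: 0.4560×0.49674304 + 0.5440×0.41611392 = 0.452881
  M+6: 0.5440×0.49674304 = 0.270228
Scale to base peak (0.452881) = 100: 8.8 : 52.4 : 100.0 : 59.7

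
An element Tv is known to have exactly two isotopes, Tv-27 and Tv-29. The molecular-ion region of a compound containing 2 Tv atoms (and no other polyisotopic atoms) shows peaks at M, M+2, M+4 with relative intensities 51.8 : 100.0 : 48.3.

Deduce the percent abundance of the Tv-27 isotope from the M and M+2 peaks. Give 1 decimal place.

If p is the fraction of Tv that is Tv-27, then I(M+2)/I(M) = [C(2,1)·p^1·(1−p)] / p^2 = 2·(1−p)/p = 100.0/51.8 = 1.9305
(1−p)/p = 1.9305/2 = 0.9653  ⇒  p = 1/(1 + 0.9653) = 0.5088
Tv-27: 50.9%, Tv-29: 49.1%.

50.9%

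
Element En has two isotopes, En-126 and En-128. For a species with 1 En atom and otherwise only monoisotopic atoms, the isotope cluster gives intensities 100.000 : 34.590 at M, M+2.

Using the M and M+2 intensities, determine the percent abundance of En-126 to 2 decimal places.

74.30%

If p is the fraction of En that is En-126, then I(M+2)/I(M) = [C(1,1)·p^0·(1−p)] / p^1 = 1·(1−p)/p = 34.590/100.000 = 0.3459
(1−p)/p = 0.3459/1 = 0.3459  ⇒  p = 1/(1 + 0.3459) = 0.7430
En-126: 74.30%, En-128: 25.70%.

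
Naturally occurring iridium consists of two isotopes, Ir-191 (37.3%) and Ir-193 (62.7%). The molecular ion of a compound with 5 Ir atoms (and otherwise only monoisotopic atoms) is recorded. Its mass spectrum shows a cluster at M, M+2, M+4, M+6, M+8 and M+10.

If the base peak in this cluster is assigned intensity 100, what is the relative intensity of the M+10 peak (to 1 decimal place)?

Binomial terms of (0.373 + 0.627)^5: M 0.0072, M+2 0.0607, M+4 0.2040, M+6 0.3429, M+8 0.2882, M+10 0.0969 → M+6 is the base peak.
P(M+6) = C(5,3) × 0.373^2 × 0.627^3 = 10 × 0.139129 × 0.24649188 = 0.342942 (base)
P(M+10) = C(5,5) × 0.373^0 × 0.627^5 = 1 × 1.0000 × 0.09690311 = 0.096903
Relative intensity = 0.096903 / 0.342942 × 100 = 28.3

28.3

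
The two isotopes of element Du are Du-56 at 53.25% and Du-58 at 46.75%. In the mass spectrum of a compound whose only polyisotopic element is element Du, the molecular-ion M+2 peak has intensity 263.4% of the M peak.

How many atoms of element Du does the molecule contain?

3

For n independent Du atoms, I(M+2)/I(M) = n · (abundance Du-58) / (abundance Du-56) = n · 0.4675/0.5325.
n = 2.634 × 0.5325/0.4675 = 3.00 ≈ 3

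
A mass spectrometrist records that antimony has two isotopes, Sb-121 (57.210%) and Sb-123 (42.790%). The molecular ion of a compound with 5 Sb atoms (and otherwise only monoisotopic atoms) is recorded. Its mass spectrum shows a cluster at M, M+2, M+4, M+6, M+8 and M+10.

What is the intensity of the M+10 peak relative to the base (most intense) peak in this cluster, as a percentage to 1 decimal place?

(0.57210 + 0.42790)^5 gives M 0.0613, M+2 0.2292, M+4 0.3428, M+6 0.2564, M+8 0.0959, M+10 0.0143; the largest is M+4.
P(M+4) = C(5,2) × 0.57210^3 × 0.42790^2 = 10 × 0.18724742 × 0.18309841 = 0.342847 (base)
P(M+10) = C(5,5) × 0.57210^0 × 0.42790^5 = 1 × 1.0000 × 0.01434536 = 0.014345
Relative intensity = 0.014345 / 0.342847 × 100 = 4.2

4.2%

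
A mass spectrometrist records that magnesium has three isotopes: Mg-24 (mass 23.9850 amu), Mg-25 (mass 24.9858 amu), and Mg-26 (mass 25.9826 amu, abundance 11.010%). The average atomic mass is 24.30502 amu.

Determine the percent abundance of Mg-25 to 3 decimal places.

The remaining 88.990% is split between Mg-24 (fraction x) and Mg-25 (fraction 0.88990 − x).
Substituting: 23.9850x + 24.9858(0.88990 − x) = 21.44433574
(23.9850 − 24.9858)x = -0.79052768  ⇒  x = 0.78990, y = 0.10000
Mg-24: 78.990%, Mg-25: 10.000%.

10.000%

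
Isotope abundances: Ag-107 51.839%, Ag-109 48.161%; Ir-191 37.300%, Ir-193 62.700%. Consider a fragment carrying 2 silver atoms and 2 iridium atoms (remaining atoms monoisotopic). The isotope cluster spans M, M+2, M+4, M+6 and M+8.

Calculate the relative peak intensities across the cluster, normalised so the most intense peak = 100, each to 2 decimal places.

Silver pattern (n=2): 0.26872819 : 0.49932362 : 0.23194819
Iridium pattern (n=2): 0.139129 : 0.467742 : 0.393129
Convolve the two distributions (both contribute in 2-u steps):
  M: 0.26872819×0.139129 = 0.037388
  M+2: 0.26872819×0.467742 + 0.49932362×0.139129 = 0.195166
  M+4: 0.26872819×0.393129 + 0.49932362×0.467742 + 0.23194819×0.139129 = 0.371470
  M+6: 0.49932362×0.393129 + 0.23194819×0.467742 = 0.304791
  M+8: 0.23194819×0.393129 = 0.091186
Scale to base peak (0.371470) = 100: 10.06 : 52.54 : 100.00 : 82.05 : 24.55

10.06 : 52.54 : 100.00 : 82.05 : 24.55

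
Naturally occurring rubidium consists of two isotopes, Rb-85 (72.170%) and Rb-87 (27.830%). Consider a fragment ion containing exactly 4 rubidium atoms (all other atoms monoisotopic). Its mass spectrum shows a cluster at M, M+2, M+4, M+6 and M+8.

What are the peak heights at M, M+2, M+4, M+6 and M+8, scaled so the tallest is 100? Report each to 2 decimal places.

Expanding (0.72170 + 0.27830)^4:
P(M) = 0.72170^4 = 0.271286
P(M+2) = 4 × 0.72170^3 × 0.27830^1 = 0.418450
P(M+4) = 6 × 0.72170^2 × 0.27830^2 = 0.242042
P(M+6) = 4 × 0.72170^1 × 0.27830^3 = 0.062224
P(M+8) = 0.27830^4 = 0.005999
The M+2 peak is largest (0.418450); scaling to 100 gives 64.83 : 100.00 : 57.84 : 14.87 : 1.43.

64.83 : 100.00 : 57.84 : 14.87 : 1.43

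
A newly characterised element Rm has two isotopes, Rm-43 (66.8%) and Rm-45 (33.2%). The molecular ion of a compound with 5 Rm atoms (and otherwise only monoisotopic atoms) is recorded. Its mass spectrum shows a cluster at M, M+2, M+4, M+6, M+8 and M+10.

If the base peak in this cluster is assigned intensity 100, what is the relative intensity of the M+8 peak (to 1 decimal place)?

(0.668 + 0.332)^5 gives M 0.1330, M+2 0.3305, M+4 0.3286, M+6 0.1633, M+8 0.0406, M+10 0.0040; the largest is M+2.
P(M+2) = C(5,1) × 0.668^4 × 0.332^1 = 5 × 0.19911586 × 0.3320 = 0.330532 (base)
P(M+8) = C(5,4) × 0.668^1 × 0.332^4 = 5 × 0.6680 × 0.01214933 = 0.040579
Relative intensity = 0.040579 / 0.330532 × 100 = 12.3

12.3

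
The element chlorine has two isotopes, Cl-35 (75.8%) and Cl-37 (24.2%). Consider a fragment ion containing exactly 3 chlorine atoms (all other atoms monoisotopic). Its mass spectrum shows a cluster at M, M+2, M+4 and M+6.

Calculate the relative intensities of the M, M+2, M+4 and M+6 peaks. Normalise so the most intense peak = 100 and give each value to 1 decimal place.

The 3 Cl atoms are independent, so intensities follow the terms of (0.758 + 0.242)^3.
P(M) = 0.758^3 = 0.435520
P(M+2) = 3 × 0.758^2 × 0.242^1 = 0.417133
P(M+4) = 3 × 0.758^1 × 0.242^2 = 0.133175
P(M+6) = 0.242^3 = 0.014172
The M peak is largest (0.435520); scaling to 100 gives 100.0 : 95.8 : 30.6 : 3.3.

100.0 : 95.8 : 30.6 : 3.3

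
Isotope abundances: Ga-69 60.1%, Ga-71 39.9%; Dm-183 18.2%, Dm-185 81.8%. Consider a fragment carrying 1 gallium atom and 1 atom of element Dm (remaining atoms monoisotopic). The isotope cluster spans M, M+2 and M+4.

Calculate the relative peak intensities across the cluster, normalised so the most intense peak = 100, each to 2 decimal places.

Gallium pattern (n=1): 0.6010 : 0.3990
Element Dm pattern (n=1): 0.1820 : 0.8180
Convolve the two distributions (both contribute in 2-u steps):
  M: 0.6010×0.1820 = 0.109382
  M+2: 0.6010×0.8180 + 0.3990×0.1820 = 0.564236
  M+4: 0.3990×0.8180 = 0.326382
Scale to base peak (0.564236) = 100: 19.39 : 100.00 : 57.84

19.39 : 100.00 : 57.84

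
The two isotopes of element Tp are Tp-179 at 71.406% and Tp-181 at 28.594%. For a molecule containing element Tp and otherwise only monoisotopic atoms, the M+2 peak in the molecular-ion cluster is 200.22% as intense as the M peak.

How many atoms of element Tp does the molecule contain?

5

With n Tp atoms, P(M+2)/P(M) = C(n,1)·p^(n−1)q / p^n = n·q/p = n · 0.28594/0.71406.
n = 2.0022 × 0.71406/0.28594 = 5.00 ≈ 5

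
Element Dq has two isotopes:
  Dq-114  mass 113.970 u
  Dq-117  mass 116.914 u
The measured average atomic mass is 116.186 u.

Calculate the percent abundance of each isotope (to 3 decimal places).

Writing the weighted mean with unknown fraction x of Dq-114:
113.970·x + 116.914·(1 − x) = 116.186
(113.970 − 116.914)·x = 116.186 − 116.914
x = -0.728 / -2.944 = 0.24728 → 24.728% Dq-114, 75.272% Dq-117.

Dq-114: 24.728%, Dq-117: 75.272%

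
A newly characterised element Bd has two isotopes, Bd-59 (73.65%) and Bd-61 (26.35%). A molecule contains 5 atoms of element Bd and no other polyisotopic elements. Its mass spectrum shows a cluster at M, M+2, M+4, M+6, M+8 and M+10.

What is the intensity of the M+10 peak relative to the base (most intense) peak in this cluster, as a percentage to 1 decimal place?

(0.7365 + 0.2635)^5 gives M 0.2167, M+2 0.3877, M+4 0.2774, M+6 0.0992, M+8 0.0178, M+10 0.0013; the largest is M+2.
P(M+2) = C(5,1) × 0.7365^4 × 0.2635^1 = 5 × 0.29423275 × 0.2635 = 0.387652 (base)
P(M+10) = C(5,5) × 0.7365^0 × 0.2635^5 = 1 × 1.0000 × 0.00127029 = 0.001270
Relative intensity = 0.001270 / 0.387652 × 100 = 0.3

0.3%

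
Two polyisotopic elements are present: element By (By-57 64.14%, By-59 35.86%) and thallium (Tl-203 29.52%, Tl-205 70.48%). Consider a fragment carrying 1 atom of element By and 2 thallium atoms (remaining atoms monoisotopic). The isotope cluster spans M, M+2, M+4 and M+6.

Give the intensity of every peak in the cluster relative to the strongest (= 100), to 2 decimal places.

11.95 : 63.73 : 100.00 : 38.08

Element By pattern (n=1): 0.6414 : 0.3586
Thallium pattern (n=2): 0.08714304 : 0.41611392 : 0.49674304
Convolve the two distributions (both contribute in 2-u steps):
  M: 0.6414×0.08714304 = 0.055894
  M+2: 0.6414×0.41611392 + 0.3586×0.08714304 = 0.298145
  M+4: 0.6414×0.49674304 + 0.3586×0.41611392 = 0.467829
  M+6: 0.3586×0.49674304 = 0.178132
Scale to base peak (0.467829) = 100: 11.95 : 63.73 : 100.00 : 38.08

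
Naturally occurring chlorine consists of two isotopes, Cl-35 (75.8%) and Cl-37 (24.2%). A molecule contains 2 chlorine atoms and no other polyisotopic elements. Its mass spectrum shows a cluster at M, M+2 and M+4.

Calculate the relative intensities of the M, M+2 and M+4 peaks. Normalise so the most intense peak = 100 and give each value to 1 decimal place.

Each Cl atom is independently Cl-35 (p = 0.758) or Cl-37 (q = 0.242); the cluster is the binomial expansion (p + q)^2.
P(M) = 0.758^2 = 0.574564
P(M+2) = 2 × 0.758^1 × 0.242^1 = 0.366872
P(M+4) = 0.242^2 = 0.058564
The M peak is largest (0.574564); scaling to 100 gives 100.0 : 63.9 : 10.2.

100.0 : 63.9 : 10.2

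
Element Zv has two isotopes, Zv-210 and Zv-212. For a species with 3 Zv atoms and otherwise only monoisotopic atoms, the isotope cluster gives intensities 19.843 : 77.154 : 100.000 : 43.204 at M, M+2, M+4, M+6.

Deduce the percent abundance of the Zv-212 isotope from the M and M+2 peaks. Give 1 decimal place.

If p is the fraction of Zv that is Zv-210, then I(M+2)/I(M) = [C(3,1)·p^2·(1−p)] / p^3 = 3·(1−p)/p = 77.154/19.843 = 3.8882
(1−p)/p = 3.8882/3 = 1.2961  ⇒  p = 1/(1 + 1.2961) = 0.4355
Zv-210: 43.6%, Zv-212: 56.4%.

56.4%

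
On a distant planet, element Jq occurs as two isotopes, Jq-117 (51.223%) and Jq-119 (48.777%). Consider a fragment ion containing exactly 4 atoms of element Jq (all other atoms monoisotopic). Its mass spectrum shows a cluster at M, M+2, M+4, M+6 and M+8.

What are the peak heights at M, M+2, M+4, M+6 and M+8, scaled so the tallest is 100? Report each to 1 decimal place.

The 4 Jq atoms are independent, so intensities follow the terms of (0.51223 + 0.48777)^4.
P(M) = 0.51223^4 = 0.068843
P(M+2) = 4 × 0.51223^3 × 0.48777^1 = 0.262223
P(M+4) = 6 × 0.51223^2 × 0.48777^2 = 0.374551
P(M+6) = 4 × 0.51223^1 × 0.48777^3 = 0.237777
P(M+8) = 0.48777^4 = 0.056606
The M+4 peak is largest (0.374551); scaling to 100 gives 18.4 : 70.0 : 100.0 : 63.5 : 15.1.

18.4 : 70.0 : 100.0 : 63.5 : 15.1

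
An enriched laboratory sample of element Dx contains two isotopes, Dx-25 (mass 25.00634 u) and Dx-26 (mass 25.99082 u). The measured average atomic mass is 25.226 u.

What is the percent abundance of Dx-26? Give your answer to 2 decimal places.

22.31%

Writing the weighted mean with unknown fraction x of Dx-25:
25.00634·x + 25.99082·(1 − x) = 25.226
(25.00634 − 25.99082)·x = 25.226 − 25.99082
x = -0.76482 / -0.98448 = 0.77688 → 77.69% Dx-25, 22.31% Dx-26.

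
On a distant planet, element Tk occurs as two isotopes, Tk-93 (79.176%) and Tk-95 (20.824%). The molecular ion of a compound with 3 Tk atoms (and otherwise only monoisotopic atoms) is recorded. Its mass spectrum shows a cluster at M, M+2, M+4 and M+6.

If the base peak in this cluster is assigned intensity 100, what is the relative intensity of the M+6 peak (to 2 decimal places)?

1.82

(0.79176 + 0.20824)^3 gives M 0.4963, M+2 0.3916, M+4 0.1030, M+6 0.0090; the largest is M.
P(M) = C(3,0) × 0.79176^3 × 0.20824^0 = 1 × 0.49634159 × 1.0000 = 0.496342 (base)
P(M+6) = C(3,3) × 0.79176^0 × 0.20824^3 = 1 × 1.0000 × 0.0090301 = 0.009030
Relative intensity = 0.009030 / 0.496342 × 100 = 1.82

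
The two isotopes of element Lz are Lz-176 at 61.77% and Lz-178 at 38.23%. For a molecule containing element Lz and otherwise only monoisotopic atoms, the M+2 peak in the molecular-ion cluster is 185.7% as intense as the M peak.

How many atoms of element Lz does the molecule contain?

The M+2/M ratio from n Lz atoms is n · q/p = n · 0.3823/0.6177.
n = 1.857 × 0.6177/0.3823 = 3.00 ≈ 3

3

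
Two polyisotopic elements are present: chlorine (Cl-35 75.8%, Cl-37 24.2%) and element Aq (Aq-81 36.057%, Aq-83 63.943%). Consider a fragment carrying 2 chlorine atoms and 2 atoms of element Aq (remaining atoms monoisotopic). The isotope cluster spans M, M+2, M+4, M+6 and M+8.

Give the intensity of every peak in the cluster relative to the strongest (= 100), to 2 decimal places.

18.14 : 75.94 : 100.00 : 42.99 : 5.82

Chlorine pattern (n=2): 0.574564 : 0.366872 : 0.058564
Element Aq pattern (n=2): 0.13001072 : 0.46111855 : 0.40887072
Convolve the two distributions (both contribute in 2-u steps):
  M: 0.574564×0.13001072 = 0.074699
  M+2: 0.574564×0.46111855 + 0.366872×0.13001072 = 0.312639
  M+4: 0.574564×0.40887072 + 0.366872×0.46111855 + 0.058564×0.13001072 = 0.411708
  M+6: 0.366872×0.40887072 + 0.058564×0.46111855 = 0.177008
  M+8: 0.058564×0.40887072 = 0.023945
Scale to base peak (0.411708) = 100: 18.14 : 75.94 : 100.00 : 42.99 : 5.82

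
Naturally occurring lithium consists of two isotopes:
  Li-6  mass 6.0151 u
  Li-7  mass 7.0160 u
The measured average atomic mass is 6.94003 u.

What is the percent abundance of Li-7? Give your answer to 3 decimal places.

92.410%

Let x be the fractional abundance of Li-6; then Li-7 has abundance 1 − x.
6.0151·x + 7.0160·(1 − x) = 6.94003
(6.0151 − 7.0160)·x = 6.94003 − 7.0160
x = -0.07597 / -1.0009 = 0.07590 → 7.590% Li-6, 92.410% Li-7.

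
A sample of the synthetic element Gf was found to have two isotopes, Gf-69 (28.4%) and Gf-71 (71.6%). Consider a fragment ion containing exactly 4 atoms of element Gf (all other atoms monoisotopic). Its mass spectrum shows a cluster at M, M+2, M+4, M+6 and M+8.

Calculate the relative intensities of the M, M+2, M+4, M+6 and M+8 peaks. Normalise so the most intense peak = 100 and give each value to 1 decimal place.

1.6 : 15.7 : 59.5 : 100.0 : 63.0

The 4 Gf atoms are independent, so intensities follow the terms of (0.284 + 0.716)^4.
P(M) = 0.284^4 = 0.006505
P(M+2) = 4 × 0.284^3 × 0.716^1 = 0.065604
P(M+4) = 6 × 0.284^2 × 0.716^2 = 0.248093
P(M+6) = 4 × 0.284^1 × 0.716^3 = 0.416982
P(M+8) = 0.716^4 = 0.262816
The M+6 peak is largest (0.416982); scaling to 100 gives 1.6 : 15.7 : 59.5 : 100.0 : 63.0.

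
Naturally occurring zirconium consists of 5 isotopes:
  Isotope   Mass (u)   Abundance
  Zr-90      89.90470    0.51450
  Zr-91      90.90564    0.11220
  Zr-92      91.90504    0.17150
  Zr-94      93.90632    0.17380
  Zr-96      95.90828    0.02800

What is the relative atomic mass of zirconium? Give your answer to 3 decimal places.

Ar = Σ fᵢ·mᵢ = 0.51450 × 89.90470 + 0.11220 × 90.90564 + 0.17150 × 91.90504 + 0.17380 × 93.90632 + 0.02800 × 95.90828
= 46.255968 + 10.199613 + 15.761714 + 16.320918 + 2.685432 = 91.223645 u

91.224 u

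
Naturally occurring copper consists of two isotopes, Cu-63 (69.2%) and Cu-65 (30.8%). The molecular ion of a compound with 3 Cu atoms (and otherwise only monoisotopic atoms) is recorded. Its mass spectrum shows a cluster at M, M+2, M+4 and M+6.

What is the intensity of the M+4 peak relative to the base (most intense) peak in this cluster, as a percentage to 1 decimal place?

44.5%

Binomial terms of (0.692 + 0.308)^3: M 0.3314, M+2 0.4425, M+4 0.1969, M+6 0.0292 → M+2 is the base peak.
P(M+2) = C(3,1) × 0.692^2 × 0.308^1 = 3 × 0.478864 × 0.3080 = 0.442470 (base)
P(M+4) = C(3,2) × 0.692^1 × 0.308^2 = 3 × 0.6920 × 0.094864 = 0.196938
Relative intensity = 0.196938 / 0.442470 × 100 = 44.5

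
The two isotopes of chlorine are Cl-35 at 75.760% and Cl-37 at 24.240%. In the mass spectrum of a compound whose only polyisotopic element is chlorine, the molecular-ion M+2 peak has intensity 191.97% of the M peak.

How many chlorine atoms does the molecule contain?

The M+2/M ratio from n Cl atoms is n · q/p = n · 0.24240/0.75760.
n = 1.9197 × 0.75760/0.24240 = 6.00 ≈ 6

6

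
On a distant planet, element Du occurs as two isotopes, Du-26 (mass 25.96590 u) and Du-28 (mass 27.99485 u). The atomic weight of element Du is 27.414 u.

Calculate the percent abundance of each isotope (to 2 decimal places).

With x = fraction of Du-26 (so Du-28 is 1 − x):
25.96590·x + 27.99485·(1 − x) = 27.414
(25.96590 − 27.99485)·x = 27.414 − 27.99485
x = -0.58085 / -2.02895 = 0.28628 → 28.63% Du-26, 71.37% Du-28.

Du-26: 28.63%, Du-28: 71.37%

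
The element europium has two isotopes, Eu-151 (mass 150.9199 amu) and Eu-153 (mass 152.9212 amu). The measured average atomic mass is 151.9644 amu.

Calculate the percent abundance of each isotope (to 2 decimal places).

With x = fraction of Eu-151 (so Eu-153 is 1 − x):
150.9199·x + 152.9212·(1 − x) = 151.9644
(150.9199 − 152.9212)·x = 151.9644 − 152.9212
x = -0.9568 / -2.0013 = 0.47809 → 47.81% Eu-151, 52.19% Eu-153.

Eu-151: 47.81%, Eu-153: 52.19%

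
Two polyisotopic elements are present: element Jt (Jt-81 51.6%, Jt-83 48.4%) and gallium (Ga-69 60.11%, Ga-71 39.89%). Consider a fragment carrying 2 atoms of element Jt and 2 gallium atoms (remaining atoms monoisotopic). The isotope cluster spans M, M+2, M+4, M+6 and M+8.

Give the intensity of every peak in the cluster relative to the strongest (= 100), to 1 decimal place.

Element Jt pattern (n=2): 0.266256 : 0.499488 : 0.234256
Gallium pattern (n=2): 0.36132121 : 0.47955758 : 0.15912121
Convolve the two distributions (both contribute in 2-u steps):
  M: 0.266256×0.36132121 = 0.096204
  M+2: 0.266256×0.47955758 + 0.499488×0.36132121 = 0.308161
  M+4: 0.266256×0.15912121 + 0.499488×0.47955758 + 0.234256×0.36132121 = 0.366542
  M+6: 0.499488×0.15912121 + 0.234256×0.47955758 = 0.191818
  M+8: 0.234256×0.15912121 = 0.037275
Scale to base peak (0.366542) = 100: 26.2 : 84.1 : 100.0 : 52.3 : 10.2

26.2 : 84.1 : 100.0 : 52.3 : 10.2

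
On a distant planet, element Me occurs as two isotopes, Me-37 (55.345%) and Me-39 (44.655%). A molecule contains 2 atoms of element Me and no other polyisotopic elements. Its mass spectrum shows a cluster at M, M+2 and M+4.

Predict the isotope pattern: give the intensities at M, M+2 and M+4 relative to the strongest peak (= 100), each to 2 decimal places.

The 2 Me atoms are independent, so intensities follow the terms of (0.55345 + 0.44655)^2.
P(M) = 0.55345^2 = 0.306307
P(M+2) = 2 × 0.55345^1 × 0.44655^1 = 0.494286
P(M+4) = 0.44655^2 = 0.199407
The M+2 peak is largest (0.494286); scaling to 100 gives 61.97 : 100.00 : 40.34.

61.97 : 100.00 : 40.34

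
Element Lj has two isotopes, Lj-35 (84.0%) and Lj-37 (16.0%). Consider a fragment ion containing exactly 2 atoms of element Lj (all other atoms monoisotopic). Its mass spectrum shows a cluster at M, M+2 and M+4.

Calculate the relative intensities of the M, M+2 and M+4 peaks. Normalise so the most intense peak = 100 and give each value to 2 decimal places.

100.00 : 38.10 : 3.63

Expanding (0.840 + 0.160)^2:
P(M) = 0.840^2 = 0.705600
P(M+2) = 2 × 0.840^1 × 0.160^1 = 0.268800
P(M+4) = 0.160^2 = 0.025600
The M peak is largest (0.705600); scaling to 100 gives 100.00 : 38.10 : 3.63.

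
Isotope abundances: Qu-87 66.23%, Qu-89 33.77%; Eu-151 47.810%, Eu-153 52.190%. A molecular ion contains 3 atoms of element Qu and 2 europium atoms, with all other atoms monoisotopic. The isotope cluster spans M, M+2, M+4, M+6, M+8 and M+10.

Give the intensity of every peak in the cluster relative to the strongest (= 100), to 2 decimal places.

18.83 : 69.91 : 100.00 : 68.88 : 22.95 : 2.97

Element Qu pattern (n=3): 0.29051213 : 0.44438749 : 0.22658864 : 0.03851174
Europium pattern (n=2): 0.22857961 : 0.49904078 : 0.27237961
Convolve the two distributions (both contribute in 2-u steps):
  M: 0.29051213×0.22857961 = 0.066405
  M+2: 0.29051213×0.49904078 + 0.44438749×0.22857961 = 0.246555
  M+4: 0.29051213×0.27237961 + 0.44438749×0.49904078 + 0.22658864×0.22857961 = 0.352691
  M+6: 0.44438749×0.27237961 + 0.22658864×0.49904078 + 0.03851174×0.22857961 = 0.242922
  M+8: 0.22658864×0.27237961 + 0.03851174×0.49904078 = 0.080937
  M+10: 0.03851174×0.27237961 = 0.010490
Scale to base peak (0.352691) = 100: 18.83 : 69.91 : 100.00 : 68.88 : 22.95 : 2.97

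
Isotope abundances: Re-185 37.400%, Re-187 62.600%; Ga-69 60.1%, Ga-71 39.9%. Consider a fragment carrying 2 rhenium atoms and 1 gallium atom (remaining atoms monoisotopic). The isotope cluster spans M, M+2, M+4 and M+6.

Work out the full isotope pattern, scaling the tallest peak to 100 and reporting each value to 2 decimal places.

Rhenium pattern (n=2): 0.139876 : 0.468248 : 0.391876
Gallium pattern (n=1): 0.6010 : 0.3990
Convolve the two distributions (both contribute in 2-u steps):
  M: 0.139876×0.6010 = 0.084065
  M+2: 0.139876×0.3990 + 0.468248×0.6010 = 0.337228
  M+4: 0.468248×0.3990 + 0.391876×0.6010 = 0.422348
  M+6: 0.391876×0.3990 = 0.156359
Scale to base peak (0.422348) = 100: 19.90 : 79.85 : 100.00 : 37.02

19.90 : 79.85 : 100.00 : 37.02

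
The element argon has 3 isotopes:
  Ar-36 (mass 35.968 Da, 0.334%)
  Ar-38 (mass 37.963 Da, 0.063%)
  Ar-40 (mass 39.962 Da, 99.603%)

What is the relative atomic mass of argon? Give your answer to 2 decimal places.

Average mass = Σ (abundance × isotope mass) = 0.00334 × 35.968 + 0.00063 × 37.963 + 0.99603 × 39.962
= 0.1201 + 0.0239 + 39.8034 = 39.9474 Da

39.95 Da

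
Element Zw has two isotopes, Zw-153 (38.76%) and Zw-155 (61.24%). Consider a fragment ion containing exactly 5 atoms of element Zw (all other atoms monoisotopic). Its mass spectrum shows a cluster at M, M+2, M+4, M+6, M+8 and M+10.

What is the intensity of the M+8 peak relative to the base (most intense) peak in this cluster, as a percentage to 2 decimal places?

Binomial terms of (0.3876 + 0.6124)^5: M 0.0087, M+2 0.0691, M+4 0.2184, M+6 0.3450, M+8 0.2726, M+10 0.0861 → M+6 is the base peak.
P(M+6) = C(5,3) × 0.3876^2 × 0.6124^3 = 10 × 0.15023376 × 0.22967067 = 0.345043 (base)
P(M+8) = C(5,4) × 0.3876^1 × 0.6124^4 = 5 × 0.3876 × 0.14065032 = 0.272580
Relative intensity = 0.272580 / 0.345043 × 100 = 79.00

79.00%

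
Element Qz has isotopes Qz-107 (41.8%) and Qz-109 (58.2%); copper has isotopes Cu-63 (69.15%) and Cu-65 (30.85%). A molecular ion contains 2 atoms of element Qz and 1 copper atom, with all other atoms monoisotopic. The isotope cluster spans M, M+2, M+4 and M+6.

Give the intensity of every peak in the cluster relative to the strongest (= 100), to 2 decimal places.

Element Qz pattern (n=2): 0.174724 : 0.486552 : 0.338724
Copper pattern (n=1): 0.6915 : 0.3085
Convolve the two distributions (both contribute in 2-u steps):
  M: 0.174724×0.6915 = 0.120822
  M+2: 0.174724×0.3085 + 0.486552×0.6915 = 0.390353
  M+4: 0.486552×0.3085 + 0.338724×0.6915 = 0.384329
  M+6: 0.338724×0.3085 = 0.104496
Scale to base peak (0.390353) = 100: 30.95 : 100.00 : 98.46 : 26.77

30.95 : 100.00 : 98.46 : 26.77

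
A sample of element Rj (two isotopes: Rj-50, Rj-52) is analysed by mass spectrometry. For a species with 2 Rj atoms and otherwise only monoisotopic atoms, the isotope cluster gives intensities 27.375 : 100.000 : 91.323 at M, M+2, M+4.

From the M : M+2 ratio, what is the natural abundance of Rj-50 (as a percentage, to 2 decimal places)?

35.38%

Let p = fractional abundance of Rj-50. I(M+2)/I(M) = [C(2,1)·p^1·(1−p)] / p^2 = 2·(1−p)/p = 100.000/27.375 = 3.6530
(1−p)/p = 3.6530/2 = 1.8265  ⇒  p = 1/(1 + 1.8265) = 0.3538
Rj-50: 35.38%, Rj-52: 64.62%.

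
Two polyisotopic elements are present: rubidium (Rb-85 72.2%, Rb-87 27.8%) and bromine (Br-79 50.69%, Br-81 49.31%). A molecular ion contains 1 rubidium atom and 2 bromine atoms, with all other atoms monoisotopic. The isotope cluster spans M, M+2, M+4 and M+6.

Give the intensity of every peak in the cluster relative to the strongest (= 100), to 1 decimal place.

42.9 : 100.0 : 72.7 : 15.6

Rubidium pattern (n=1): 0.7220 : 0.2780
Bromine pattern (n=2): 0.25694761 : 0.49990478 : 0.24314761
Convolve the two distributions (both contribute in 2-u steps):
  M: 0.7220×0.25694761 = 0.185516
  M+2: 0.7220×0.49990478 + 0.2780×0.25694761 = 0.432363
  M+4: 0.7220×0.24314761 + 0.2780×0.49990478 = 0.314526
  M+6: 0.2780×0.24314761 = 0.067595
Scale to base peak (0.432363) = 100: 42.9 : 100.0 : 72.7 : 15.6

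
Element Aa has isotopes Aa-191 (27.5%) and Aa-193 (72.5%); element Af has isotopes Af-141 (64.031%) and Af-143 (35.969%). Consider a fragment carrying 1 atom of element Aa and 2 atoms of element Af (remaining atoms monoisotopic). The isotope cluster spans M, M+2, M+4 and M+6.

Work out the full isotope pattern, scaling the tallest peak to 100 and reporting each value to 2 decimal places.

Element Aa pattern (n=1): 0.2750 : 0.7250
Element Af pattern (n=2): 0.4099969 : 0.46062621 : 0.1293769
Convolve the two distributions (both contribute in 2-u steps):
  M: 0.2750×0.4099969 = 0.112749
  M+2: 0.2750×0.46062621 + 0.7250×0.4099969 = 0.423920
  M+4: 0.2750×0.1293769 + 0.7250×0.46062621 = 0.369533
  M+6: 0.7250×0.1293769 = 0.093798
Scale to base peak (0.423920) = 100: 26.60 : 100.00 : 87.17 : 22.13

26.60 : 100.00 : 87.17 : 22.13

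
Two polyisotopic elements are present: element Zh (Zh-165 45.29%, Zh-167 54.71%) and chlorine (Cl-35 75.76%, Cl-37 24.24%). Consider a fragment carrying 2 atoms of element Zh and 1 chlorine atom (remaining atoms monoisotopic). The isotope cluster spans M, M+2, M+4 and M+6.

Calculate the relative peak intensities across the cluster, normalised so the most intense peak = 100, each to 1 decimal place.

36.6 : 100.0 : 81.6 : 17.1

Element Zh pattern (n=2): 0.20511841 : 0.49556318 : 0.29931841
Chlorine pattern (n=1): 0.7576 : 0.2424
Convolve the two distributions (both contribute in 2-u steps):
  M: 0.20511841×0.7576 = 0.155398
  M+2: 0.20511841×0.2424 + 0.49556318×0.7576 = 0.425159
  M+4: 0.49556318×0.2424 + 0.29931841×0.7576 = 0.346888
  M+6: 0.29931841×0.2424 = 0.072555
Scale to base peak (0.425159) = 100: 36.6 : 100.0 : 81.6 : 17.1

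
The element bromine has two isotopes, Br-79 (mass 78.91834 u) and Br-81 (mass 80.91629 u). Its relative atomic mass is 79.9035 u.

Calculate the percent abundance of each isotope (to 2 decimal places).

Let x be the fractional abundance of Br-79; then Br-81 has abundance 1 − x.
78.91834·x + 80.91629·(1 − x) = 79.9035
(78.91834 − 80.91629)·x = 79.9035 − 80.91629
x = -1.01279 / -1.99795 = 0.50691 → 50.69% Br-79, 49.31% Br-81.

Br-79: 50.69%, Br-81: 49.31%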